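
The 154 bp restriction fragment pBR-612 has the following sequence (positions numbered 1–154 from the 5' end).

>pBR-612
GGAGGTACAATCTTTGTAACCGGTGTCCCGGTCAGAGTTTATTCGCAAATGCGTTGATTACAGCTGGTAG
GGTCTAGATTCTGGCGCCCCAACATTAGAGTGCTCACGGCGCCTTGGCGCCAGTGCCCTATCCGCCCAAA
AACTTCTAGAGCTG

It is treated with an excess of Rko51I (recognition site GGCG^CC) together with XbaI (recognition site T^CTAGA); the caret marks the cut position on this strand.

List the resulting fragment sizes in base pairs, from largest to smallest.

73, 26, 25, 13, 9, 8 bp

Rko51I sites (GGCGCC) start at positions 83, 108, 116.
Rko51I cuts after base 4 of each site, so after positions 86, 111, 119.
XbaI sites (TCTAGA) start at positions 73, 145.
XbaI cuts after the first base of each site, so after positions 73, 145.
Combined cut positions: 73, 86, 111, 119, 145.
Linear molecule, 5 cuts → 6 fragments:
  1–73 → 73 bp
  74–86 → 13 bp
  87–111 → 25 bp
  112–119 → 8 bp
  120–145 → 26 bp
  146–154 → 9 bp
Sorted largest to smallest: 73, 26, 25, 13, 9, 8 bp.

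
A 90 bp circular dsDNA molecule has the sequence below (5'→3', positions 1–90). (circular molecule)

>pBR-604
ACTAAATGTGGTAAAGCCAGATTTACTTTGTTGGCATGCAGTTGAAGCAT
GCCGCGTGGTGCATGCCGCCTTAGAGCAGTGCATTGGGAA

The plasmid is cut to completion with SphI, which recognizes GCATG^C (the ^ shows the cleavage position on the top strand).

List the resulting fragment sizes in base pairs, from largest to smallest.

63, 14, 13 bp

SphI sites (GCATGC) start at positions 34, 47, 61.
SphI cuts after base 5 of each site (before the last base), so after positions 38, 51, 65.
Circular molecule, 3 cuts → 3 fragments:
  39–51 → 13 bp
  52–65 → 14 bp
  66–90 then 1–38 → 25 + 38 = 63 bp
Sorted largest to smallest: 63, 14, 13 bp.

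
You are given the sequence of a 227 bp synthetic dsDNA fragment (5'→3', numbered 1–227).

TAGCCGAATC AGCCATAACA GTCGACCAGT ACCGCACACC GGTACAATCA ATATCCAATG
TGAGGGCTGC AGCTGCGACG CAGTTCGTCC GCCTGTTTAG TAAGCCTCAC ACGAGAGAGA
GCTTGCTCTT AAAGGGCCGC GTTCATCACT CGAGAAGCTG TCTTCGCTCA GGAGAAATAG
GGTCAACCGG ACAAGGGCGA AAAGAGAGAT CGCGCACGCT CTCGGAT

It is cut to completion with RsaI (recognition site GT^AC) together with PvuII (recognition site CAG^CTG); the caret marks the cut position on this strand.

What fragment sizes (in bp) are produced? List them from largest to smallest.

RsaI sites (GTAC) start at positions 29, 42.
RsaI cuts after base 2 of each site, so after positions 30, 43.
The PvuII site (CAGCTG) starts at position 70.
PvuII cuts after base 3 of each site, so after position 72.
Combined cut positions: 30, 43, 72.
Linear molecule, 3 cuts → 4 fragments:
  1–30 → 30 bp
  31–43 → 13 bp
  44–72 → 29 bp
  73–227 → 155 bp
Sorted largest to smallest: 155, 30, 29, 13 bp.

155, 30, 29, 13 bp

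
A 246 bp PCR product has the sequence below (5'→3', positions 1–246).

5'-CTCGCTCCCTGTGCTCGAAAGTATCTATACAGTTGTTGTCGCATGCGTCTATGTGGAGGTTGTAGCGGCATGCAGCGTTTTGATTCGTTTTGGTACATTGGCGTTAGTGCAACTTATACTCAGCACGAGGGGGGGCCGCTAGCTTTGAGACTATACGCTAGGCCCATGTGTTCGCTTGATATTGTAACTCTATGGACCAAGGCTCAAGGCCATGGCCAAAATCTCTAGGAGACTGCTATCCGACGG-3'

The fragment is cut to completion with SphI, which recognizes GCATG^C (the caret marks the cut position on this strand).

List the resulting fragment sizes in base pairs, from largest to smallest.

174, 45, 27 bp

SphI sites (GCATGC) start at positions 41, 68.
SphI cuts after base 5 of each site (before the last base), so after positions 45, 72.
Linear molecule, 2 cuts → 3 fragments:
  1–45 → 45 bp
  46–72 → 27 bp
  73–246 → 174 bp
Sorted largest to smallest: 174, 45, 27 bp.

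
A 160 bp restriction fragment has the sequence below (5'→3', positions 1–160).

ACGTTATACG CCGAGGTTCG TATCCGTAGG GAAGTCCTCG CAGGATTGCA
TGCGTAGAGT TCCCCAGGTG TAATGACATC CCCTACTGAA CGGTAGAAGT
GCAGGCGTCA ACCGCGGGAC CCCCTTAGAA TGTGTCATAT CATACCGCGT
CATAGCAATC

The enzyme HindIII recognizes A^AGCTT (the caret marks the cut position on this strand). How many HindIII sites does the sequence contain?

No occurrence of AAGCTT is present in the sequence.
HindIII does not cut: 0 sites.

0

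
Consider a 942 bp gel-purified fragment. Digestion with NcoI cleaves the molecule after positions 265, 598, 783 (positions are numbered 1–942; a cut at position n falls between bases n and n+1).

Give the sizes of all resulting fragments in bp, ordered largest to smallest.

333, 265, 185, 159 bp

Linear molecule, 3 cuts → 4 fragments:
  265 − 0 = 265 bp
  598 − 265 = 333 bp
  783 − 598 = 185 bp
  942 − 783 = 159 bp
Sorted largest to smallest: 333, 265, 185, 159 bp.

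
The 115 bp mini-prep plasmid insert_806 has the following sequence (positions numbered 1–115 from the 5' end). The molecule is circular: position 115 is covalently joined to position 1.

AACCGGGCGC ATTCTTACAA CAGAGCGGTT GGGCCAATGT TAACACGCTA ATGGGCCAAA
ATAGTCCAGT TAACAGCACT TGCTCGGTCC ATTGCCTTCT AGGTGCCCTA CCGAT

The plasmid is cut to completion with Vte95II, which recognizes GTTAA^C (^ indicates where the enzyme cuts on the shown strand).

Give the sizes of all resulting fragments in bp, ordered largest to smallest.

85, 30 bp

Vte95II sites (GTTAAC) start at positions 39, 69.
Vte95II cuts after base 5 of each site (before the last base), so after positions 43, 73.
Circular molecule, 2 cuts → 2 fragments:
  44–73 → 30 bp
  74–115 then 1–43 → 42 + 43 = 85 bp
Sorted largest to smallest: 85, 30 bp.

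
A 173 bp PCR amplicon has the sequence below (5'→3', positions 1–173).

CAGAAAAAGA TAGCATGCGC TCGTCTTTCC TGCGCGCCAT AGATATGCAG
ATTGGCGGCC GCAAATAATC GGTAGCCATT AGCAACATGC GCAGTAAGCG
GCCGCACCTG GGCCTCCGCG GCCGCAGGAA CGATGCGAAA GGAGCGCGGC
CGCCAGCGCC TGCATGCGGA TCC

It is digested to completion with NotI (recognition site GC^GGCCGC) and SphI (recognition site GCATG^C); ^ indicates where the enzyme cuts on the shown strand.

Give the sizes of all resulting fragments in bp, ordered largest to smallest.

43, 39, 28, 20, 19, 17, 7 bp

NotI sites (GCGGCCGC) start at positions 55, 98, 118, 146.
NotI cuts after base 2 of each site, so after positions 56, 99, 119, 147.
SphI sites (GCATGC) start at positions 13, 162.
SphI cuts after base 5 of each site (before the last base), so after positions 17, 166.
Combined cut positions: 17, 56, 99, 119, 147, 166.
Linear molecule, 6 cuts → 7 fragments:
  1–17 → 17 bp
  18–56 → 39 bp
  57–99 → 43 bp
  100–119 → 20 bp
  120–147 → 28 bp
  148–166 → 19 bp
  167–173 → 7 bp
Sorted largest to smallest: 43, 39, 28, 20, 19, 17, 7 bp.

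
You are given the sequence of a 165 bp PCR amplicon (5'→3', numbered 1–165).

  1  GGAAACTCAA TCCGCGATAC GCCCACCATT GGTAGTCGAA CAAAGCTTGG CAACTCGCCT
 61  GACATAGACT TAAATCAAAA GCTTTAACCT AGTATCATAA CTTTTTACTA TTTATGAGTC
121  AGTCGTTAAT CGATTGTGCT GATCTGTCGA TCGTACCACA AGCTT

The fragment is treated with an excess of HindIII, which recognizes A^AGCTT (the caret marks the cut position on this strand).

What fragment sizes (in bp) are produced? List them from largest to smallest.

81, 43, 36, 5 bp

HindIII sites (AAGCTT) start at positions 43, 79, 160.
HindIII cuts after the first base of each site, so after positions 43, 79, 160.
Linear molecule, 3 cuts → 4 fragments:
  1–43 → 43 bp
  44–79 → 36 bp
  80–160 → 81 bp
  161–165 → 5 bp
Sorted largest to smallest: 81, 43, 36, 5 bp.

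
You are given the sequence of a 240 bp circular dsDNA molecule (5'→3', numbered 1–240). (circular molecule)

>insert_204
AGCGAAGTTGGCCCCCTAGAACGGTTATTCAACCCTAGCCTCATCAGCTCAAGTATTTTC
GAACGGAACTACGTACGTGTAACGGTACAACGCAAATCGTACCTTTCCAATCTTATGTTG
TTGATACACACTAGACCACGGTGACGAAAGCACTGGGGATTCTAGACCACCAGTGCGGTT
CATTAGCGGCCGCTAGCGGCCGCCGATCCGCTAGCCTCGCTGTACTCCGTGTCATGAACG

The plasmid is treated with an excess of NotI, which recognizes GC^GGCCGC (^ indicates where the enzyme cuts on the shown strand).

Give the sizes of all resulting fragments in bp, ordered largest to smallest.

230, 10 bp

NotI sites (GCGGCCGC) start at positions 186, 196.
NotI cuts after base 2 of each site, so after positions 187, 197.
Circular molecule, 2 cuts → 2 fragments:
  188–197 → 10 bp
  198–240 then 1–187 → 43 + 187 = 230 bp
Sorted largest to smallest: 230, 10 bp.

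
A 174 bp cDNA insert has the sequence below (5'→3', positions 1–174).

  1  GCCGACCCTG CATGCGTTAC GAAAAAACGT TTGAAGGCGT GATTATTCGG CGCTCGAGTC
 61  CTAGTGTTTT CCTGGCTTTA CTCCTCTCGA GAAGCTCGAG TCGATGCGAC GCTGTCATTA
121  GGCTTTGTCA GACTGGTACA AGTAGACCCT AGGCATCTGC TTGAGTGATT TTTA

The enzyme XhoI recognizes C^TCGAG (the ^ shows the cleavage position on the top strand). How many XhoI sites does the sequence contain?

3

CTCGAG occurs starting at positions 53, 86, 95.
XhoI cuts at 3 sites.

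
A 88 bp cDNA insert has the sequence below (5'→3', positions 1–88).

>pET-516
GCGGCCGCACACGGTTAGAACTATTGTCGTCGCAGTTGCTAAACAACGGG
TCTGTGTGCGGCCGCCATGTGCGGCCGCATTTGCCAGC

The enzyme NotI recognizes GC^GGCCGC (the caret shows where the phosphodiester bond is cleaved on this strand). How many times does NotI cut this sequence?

3

GCGGCCGC occurs starting at positions 1, 58, 71.
NotI cuts at 3 sites.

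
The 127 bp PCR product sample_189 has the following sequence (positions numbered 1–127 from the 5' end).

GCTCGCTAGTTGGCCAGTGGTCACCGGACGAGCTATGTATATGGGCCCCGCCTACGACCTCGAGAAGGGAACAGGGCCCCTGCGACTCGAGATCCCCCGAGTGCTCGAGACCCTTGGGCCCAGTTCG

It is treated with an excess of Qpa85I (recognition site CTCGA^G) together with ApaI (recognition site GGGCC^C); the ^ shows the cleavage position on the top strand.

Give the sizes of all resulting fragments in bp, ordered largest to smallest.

Qpa85I sites (CTCGAG) start at positions 59, 86, 104.
Qpa85I cuts after base 5 of each site (before the last base), so after positions 63, 90, 108.
ApaI sites (GGGCCC) start at positions 43, 74, 116.
ApaI cuts after base 5 of each site (before the last base), so after positions 47, 78, 120.
Combined cut positions: 47, 63, 78, 90, 108, 120.
Linear molecule, 6 cuts → 7 fragments:
  1–47 → 47 bp
  48–63 → 16 bp
  64–78 → 15 bp
  79–90 → 12 bp
  91–108 → 18 bp
  109–120 → 12 bp
  121–127 → 7 bp
Sorted largest to smallest: 47, 18, 16, 15, 12, 12, 7 bp.

47, 18, 16, 15, 12, 12, 7 bp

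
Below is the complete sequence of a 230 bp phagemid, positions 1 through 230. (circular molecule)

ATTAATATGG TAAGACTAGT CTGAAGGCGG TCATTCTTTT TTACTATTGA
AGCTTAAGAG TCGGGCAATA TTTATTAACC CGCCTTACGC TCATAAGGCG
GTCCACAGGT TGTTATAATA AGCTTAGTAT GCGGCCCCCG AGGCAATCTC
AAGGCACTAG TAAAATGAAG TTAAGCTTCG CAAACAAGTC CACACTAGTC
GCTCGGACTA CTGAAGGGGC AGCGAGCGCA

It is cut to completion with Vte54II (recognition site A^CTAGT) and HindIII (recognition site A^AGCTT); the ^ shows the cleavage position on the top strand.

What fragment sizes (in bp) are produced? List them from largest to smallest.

70, 51, 36, 35, 21, 17 bp

Vte54II sites (ACTAGT) start at positions 15, 156, 194.
Vte54II cuts after the first base of each site, so after positions 15, 156, 194.
HindIII sites (AAGCTT) start at positions 50, 120, 173.
HindIII cuts after the first base of each site, so after positions 50, 120, 173.
Combined cut positions: 15, 50, 120, 156, 173, 194.
Circular molecule, 6 cuts → 6 fragments:
  16–50 → 35 bp
  51–120 → 70 bp
  121–156 → 36 bp
  157–173 → 17 bp
  174–194 → 21 bp
  195–230 then 1–15 → 36 + 15 = 51 bp
Sorted largest to smallest: 70, 51, 36, 35, 21, 17 bp.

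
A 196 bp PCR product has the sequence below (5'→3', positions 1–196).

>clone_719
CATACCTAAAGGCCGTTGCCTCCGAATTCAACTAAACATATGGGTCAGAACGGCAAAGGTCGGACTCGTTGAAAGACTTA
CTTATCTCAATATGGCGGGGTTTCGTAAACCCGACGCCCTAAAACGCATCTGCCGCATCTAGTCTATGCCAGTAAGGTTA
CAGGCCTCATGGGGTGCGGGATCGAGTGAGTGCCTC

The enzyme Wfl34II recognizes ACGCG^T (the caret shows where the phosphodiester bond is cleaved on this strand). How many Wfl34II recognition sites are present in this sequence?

No occurrence of ACGCGT is present in the sequence.
Wfl34II does not cut: 0 sites.

0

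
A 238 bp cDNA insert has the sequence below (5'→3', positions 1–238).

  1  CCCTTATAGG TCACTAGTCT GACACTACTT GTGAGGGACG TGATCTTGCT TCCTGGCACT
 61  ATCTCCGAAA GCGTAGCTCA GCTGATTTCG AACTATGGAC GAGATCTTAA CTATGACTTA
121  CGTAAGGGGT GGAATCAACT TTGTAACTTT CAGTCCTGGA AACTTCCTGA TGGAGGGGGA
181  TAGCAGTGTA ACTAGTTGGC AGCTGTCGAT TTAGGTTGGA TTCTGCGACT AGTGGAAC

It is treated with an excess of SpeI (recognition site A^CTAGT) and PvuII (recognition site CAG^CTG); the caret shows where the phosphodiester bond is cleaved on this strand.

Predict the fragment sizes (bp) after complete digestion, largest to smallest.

SpeI sites (ACTAGT) start at positions 13, 191, 228.
SpeI cuts after the first base of each site, so after positions 13, 191, 228.
PvuII sites (CAGCTG) start at positions 79, 200.
PvuII cuts after base 3 of each site, so after positions 81, 202.
Combined cut positions: 13, 81, 191, 202, 228.
Linear molecule, 5 cuts → 6 fragments:
  1–13 → 13 bp
  14–81 → 68 bp
  82–191 → 110 bp
  192–202 → 11 bp
  203–228 → 26 bp
  229–238 → 10 bp
Sorted largest to smallest: 110, 68, 26, 13, 11, 10 bp.

110, 68, 26, 13, 11, 10 bp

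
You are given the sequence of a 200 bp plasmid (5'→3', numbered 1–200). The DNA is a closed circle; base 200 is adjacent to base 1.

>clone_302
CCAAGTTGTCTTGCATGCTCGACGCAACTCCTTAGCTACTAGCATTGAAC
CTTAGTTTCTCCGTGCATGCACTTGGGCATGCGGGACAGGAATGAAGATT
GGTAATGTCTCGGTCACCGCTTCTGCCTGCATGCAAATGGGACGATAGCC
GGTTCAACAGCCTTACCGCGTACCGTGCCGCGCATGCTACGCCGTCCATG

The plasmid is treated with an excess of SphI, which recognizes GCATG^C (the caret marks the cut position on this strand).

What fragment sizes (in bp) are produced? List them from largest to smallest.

SphI sites (GCATGC) start at positions 13, 65, 77, 129, 182.
SphI cuts after base 5 of each site (before the last base), so after positions 17, 69, 81, 133, 186.
Circular molecule, 5 cuts → 5 fragments:
  18–69 → 52 bp
  70–81 → 12 bp
  82–133 → 52 bp
  134–186 → 53 bp
  187–200 then 1–17 → 14 + 17 = 31 bp
Sorted largest to smallest: 53, 52, 52, 31, 12 bp.

53, 52, 52, 31, 12 bp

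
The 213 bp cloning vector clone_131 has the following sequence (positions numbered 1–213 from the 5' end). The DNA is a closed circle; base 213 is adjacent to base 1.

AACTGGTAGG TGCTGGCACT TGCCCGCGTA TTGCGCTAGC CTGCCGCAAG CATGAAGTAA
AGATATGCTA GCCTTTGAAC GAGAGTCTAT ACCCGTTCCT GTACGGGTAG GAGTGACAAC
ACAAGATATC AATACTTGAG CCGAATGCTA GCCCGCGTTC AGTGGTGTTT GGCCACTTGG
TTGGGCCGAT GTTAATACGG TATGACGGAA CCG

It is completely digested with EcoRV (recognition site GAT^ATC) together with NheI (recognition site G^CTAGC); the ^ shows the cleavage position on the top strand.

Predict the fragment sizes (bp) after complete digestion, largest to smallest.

The EcoRV site (GATATC) starts at position 125.
EcoRV cuts after base 3 of each site, so after position 127.
NheI sites (GCTAGC) start at positions 35, 67, 147.
NheI cuts after the first base of each site, so after positions 35, 67, 147.
Combined cut positions: 35, 67, 127, 147.
Circular molecule, 4 cuts → 4 fragments:
  36–67 → 32 bp
  68–127 → 60 bp
  128–147 → 20 bp
  148–213 then 1–35 → 66 + 35 = 101 bp
Sorted largest to smallest: 101, 60, 32, 20 bp.

101, 60, 32, 20 bp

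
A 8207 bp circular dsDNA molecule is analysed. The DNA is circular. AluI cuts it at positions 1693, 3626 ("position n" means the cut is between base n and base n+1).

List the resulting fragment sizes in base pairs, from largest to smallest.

Circular molecule, 2 cuts → 2 fragments:
  3626 − 1693 = 1933 bp
  wrap: 8207 − 3626 + 1693 = 6274 bp
Sorted largest to smallest: 6274, 1933 bp.

6274, 1933 bp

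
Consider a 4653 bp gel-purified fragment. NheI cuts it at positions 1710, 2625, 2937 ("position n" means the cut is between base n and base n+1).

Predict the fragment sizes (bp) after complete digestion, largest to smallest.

1716, 1710, 915, 312 bp

Linear molecule, 3 cuts → 4 fragments:
  1710 − 0 = 1710 bp
  2625 − 1710 = 915 bp
  2937 − 2625 = 312 bp
  4653 − 2937 = 1716 bp
Sorted largest to smallest: 1716, 1710, 915, 312 bp.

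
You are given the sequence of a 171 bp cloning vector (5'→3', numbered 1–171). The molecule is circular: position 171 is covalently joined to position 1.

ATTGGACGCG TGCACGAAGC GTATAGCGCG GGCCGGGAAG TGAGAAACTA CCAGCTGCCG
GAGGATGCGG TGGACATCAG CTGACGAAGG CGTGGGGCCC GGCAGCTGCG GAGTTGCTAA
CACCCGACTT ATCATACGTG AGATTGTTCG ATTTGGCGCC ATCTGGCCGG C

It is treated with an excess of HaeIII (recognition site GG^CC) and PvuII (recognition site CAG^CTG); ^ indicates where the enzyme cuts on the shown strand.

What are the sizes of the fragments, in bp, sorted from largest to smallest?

HaeIII sites (GGCC) start at positions 31, 96, 165.
HaeIII cuts after base 2 of each site, so after positions 32, 97, 166.
PvuII sites (CAGCTG) start at positions 52, 78, 103.
PvuII cuts after base 3 of each site, so after positions 54, 80, 105.
Combined cut positions: 32, 54, 80, 97, 105, 166.
Circular molecule, 6 cuts → 6 fragments:
  33–54 → 22 bp
  55–80 → 26 bp
  81–97 → 17 bp
  98–105 → 8 bp
  106–166 → 61 bp
  167–171 then 1–32 → 5 + 32 = 37 bp
Sorted largest to smallest: 61, 37, 26, 22, 17, 8 bp.

61, 37, 26, 22, 17, 8 bp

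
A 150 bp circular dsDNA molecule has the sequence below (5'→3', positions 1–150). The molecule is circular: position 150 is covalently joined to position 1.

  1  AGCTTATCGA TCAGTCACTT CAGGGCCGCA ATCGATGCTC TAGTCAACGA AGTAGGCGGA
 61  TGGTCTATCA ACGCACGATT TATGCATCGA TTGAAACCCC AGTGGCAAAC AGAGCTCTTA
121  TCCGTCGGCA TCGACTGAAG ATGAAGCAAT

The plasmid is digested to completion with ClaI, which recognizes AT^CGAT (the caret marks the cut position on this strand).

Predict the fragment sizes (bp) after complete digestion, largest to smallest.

70, 55, 25 bp

ClaI sites (ATCGAT) start at positions 6, 31, 86.
ClaI cuts after base 2 of each site, so after positions 7, 32, 87.
Circular molecule, 3 cuts → 3 fragments:
  8–32 → 25 bp
  33–87 → 55 bp
  88–150 then 1–7 → 63 + 7 = 70 bp
Sorted largest to smallest: 70, 55, 25 bp.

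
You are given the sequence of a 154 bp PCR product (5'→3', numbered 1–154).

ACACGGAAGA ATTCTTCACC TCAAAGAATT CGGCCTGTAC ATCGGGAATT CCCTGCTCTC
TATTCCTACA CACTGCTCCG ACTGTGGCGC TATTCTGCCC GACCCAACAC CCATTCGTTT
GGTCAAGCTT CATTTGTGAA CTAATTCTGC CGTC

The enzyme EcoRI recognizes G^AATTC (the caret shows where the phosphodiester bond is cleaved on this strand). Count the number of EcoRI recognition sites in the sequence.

3

GAATTC occurs starting at positions 9, 26, 46.
EcoRI cuts at 3 sites.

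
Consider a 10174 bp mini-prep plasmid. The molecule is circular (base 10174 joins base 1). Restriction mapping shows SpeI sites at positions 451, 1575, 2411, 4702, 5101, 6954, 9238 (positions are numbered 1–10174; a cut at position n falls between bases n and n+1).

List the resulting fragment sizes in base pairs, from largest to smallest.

Circular molecule, 7 cuts → 7 fragments:
  1575 − 451 = 1124 bp
  2411 − 1575 = 836 bp
  4702 − 2411 = 2291 bp
  5101 − 4702 = 399 bp
  6954 − 5101 = 1853 bp
  9238 − 6954 = 2284 bp
  wrap: 10174 − 9238 + 451 = 1387 bp
Sorted largest to smallest: 2291, 2284, 1853, 1387, 1124, 836, 399 bp.

2291, 2284, 1853, 1387, 1124, 836, 399 bp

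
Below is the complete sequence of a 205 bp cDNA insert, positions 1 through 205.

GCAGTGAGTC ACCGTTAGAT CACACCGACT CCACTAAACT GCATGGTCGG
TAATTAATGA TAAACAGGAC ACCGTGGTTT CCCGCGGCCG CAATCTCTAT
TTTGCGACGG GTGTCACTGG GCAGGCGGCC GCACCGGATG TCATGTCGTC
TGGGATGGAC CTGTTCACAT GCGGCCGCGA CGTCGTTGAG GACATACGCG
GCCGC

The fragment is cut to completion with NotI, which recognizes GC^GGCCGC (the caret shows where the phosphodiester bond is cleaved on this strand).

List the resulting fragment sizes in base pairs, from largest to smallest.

85, 46, 41, 27, 6 bp

NotI sites (GCGGCCGC) start at positions 84, 125, 171, 198.
NotI cuts after base 2 of each site, so after positions 85, 126, 172, 199.
Linear molecule, 4 cuts → 5 fragments:
  1–85 → 85 bp
  86–126 → 41 bp
  127–172 → 46 bp
  173–199 → 27 bp
  200–205 → 6 bp
Sorted largest to smallest: 85, 46, 41, 27, 6 bp.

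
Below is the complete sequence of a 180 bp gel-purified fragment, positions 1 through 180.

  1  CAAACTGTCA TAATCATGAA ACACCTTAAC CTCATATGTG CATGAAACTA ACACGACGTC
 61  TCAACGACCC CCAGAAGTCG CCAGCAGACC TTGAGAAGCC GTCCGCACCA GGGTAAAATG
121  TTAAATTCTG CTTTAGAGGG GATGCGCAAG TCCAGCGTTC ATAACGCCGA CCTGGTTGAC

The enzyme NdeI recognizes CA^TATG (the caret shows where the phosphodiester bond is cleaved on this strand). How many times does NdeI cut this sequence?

CATATG occurs starting at position 33.
NdeI cuts at 1 site.

1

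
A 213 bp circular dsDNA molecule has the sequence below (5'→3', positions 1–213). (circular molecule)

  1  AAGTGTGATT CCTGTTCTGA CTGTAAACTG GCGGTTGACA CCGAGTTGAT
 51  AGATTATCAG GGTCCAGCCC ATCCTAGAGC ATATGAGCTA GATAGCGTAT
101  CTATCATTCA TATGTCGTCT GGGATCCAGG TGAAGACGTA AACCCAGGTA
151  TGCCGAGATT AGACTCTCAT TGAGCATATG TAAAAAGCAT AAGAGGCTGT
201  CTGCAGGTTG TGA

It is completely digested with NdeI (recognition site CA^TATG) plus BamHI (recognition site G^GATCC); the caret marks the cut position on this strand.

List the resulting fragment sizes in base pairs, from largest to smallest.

118, 54, 29, 12 bp

NdeI sites (CATATG) start at positions 80, 109, 175.
NdeI cuts after base 2 of each site, so after positions 81, 110, 176.
The BamHI site (GGATCC) starts at position 122.
BamHI cuts after the first base of each site, so after position 122.
Combined cut positions: 81, 110, 122, 176.
Circular molecule, 4 cuts → 4 fragments:
  82–110 → 29 bp
  111–122 → 12 bp
  123–176 → 54 bp
  177–213 then 1–81 → 37 + 81 = 118 bp
Sorted largest to smallest: 118, 54, 29, 12 bp.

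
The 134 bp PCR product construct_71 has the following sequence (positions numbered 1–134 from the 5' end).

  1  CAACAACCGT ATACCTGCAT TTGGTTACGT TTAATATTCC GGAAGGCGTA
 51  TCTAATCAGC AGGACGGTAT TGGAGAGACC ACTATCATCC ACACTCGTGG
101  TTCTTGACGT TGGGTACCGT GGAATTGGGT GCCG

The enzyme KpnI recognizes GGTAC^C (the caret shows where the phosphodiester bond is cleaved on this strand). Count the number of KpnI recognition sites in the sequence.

GGTACC occurs starting at position 113.
KpnI cuts at 1 site.

1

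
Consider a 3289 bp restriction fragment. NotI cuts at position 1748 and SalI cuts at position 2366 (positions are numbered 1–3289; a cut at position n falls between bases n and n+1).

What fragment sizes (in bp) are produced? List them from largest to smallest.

Combined cut positions (sorted): 1748, 2366.
Linear molecule, 2 cuts → 3 fragments:
  1748 − 0 = 1748 bp
  2366 − 1748 = 618 bp
  3289 − 2366 = 923 bp
Sorted largest to smallest: 1748, 923, 618 bp.

1748, 923, 618 bp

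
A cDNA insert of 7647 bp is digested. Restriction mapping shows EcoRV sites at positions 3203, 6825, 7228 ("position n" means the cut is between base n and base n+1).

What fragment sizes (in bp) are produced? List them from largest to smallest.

Linear molecule, 3 cuts → 4 fragments:
  3203 − 0 = 3203 bp
  6825 − 3203 = 3622 bp
  7228 − 6825 = 403 bp
  7647 − 7228 = 419 bp
Sorted largest to smallest: 3622, 3203, 419, 403 bp.

3622, 3203, 419, 403 bp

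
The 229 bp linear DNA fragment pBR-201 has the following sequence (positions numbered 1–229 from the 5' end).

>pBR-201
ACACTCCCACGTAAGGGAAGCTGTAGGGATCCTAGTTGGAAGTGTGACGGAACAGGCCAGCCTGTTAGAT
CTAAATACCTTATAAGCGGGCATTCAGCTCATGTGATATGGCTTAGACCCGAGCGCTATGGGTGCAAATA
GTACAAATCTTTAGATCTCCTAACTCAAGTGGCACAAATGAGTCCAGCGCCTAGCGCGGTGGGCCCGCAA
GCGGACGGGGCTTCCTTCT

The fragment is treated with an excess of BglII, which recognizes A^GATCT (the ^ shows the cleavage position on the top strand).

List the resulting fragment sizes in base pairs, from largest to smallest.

BglII sites (AGATCT) start at positions 67, 153.
BglII cuts after the first base of each site, so after positions 67, 153.
Linear molecule, 2 cuts → 3 fragments:
  1–67 → 67 bp
  68–153 → 86 bp
  154–229 → 76 bp
Sorted largest to smallest: 86, 76, 67 bp.

86, 76, 67 bp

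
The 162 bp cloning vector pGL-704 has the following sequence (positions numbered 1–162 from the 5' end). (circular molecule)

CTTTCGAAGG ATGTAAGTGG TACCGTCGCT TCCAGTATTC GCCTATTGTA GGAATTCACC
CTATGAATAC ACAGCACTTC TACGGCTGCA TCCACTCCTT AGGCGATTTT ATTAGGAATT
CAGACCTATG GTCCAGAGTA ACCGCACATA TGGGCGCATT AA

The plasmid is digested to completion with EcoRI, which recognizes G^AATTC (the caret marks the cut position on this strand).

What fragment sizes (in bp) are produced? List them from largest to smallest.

98, 64 bp

EcoRI sites (GAATTC) start at positions 52, 116.
EcoRI cuts after the first base of each site, so after positions 52, 116.
Circular molecule, 2 cuts → 2 fragments:
  53–116 → 64 bp
  117–162 then 1–52 → 46 + 52 = 98 bp
Sorted largest to smallest: 98, 64 bp.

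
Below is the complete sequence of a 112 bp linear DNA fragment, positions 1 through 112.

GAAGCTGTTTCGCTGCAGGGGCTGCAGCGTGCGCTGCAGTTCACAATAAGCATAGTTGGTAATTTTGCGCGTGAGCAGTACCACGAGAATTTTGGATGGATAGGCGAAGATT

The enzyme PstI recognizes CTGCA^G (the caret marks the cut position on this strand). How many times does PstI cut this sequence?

CTGCAG occurs starting at positions 13, 22, 34.
PstI cuts at 3 sites.

3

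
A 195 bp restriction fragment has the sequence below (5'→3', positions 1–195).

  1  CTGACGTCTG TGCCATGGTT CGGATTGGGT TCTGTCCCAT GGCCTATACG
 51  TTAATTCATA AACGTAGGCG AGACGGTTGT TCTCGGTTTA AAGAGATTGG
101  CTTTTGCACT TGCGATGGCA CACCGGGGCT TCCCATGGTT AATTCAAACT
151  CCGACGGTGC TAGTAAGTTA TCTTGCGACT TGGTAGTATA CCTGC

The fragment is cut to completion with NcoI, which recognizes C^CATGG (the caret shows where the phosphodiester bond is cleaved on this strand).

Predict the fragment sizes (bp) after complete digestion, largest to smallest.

96, 62, 24, 13 bp

NcoI sites (CCATGG) start at positions 13, 37, 133.
NcoI cuts after the first base of each site, so after positions 13, 37, 133.
Linear molecule, 3 cuts → 4 fragments:
  1–13 → 13 bp
  14–37 → 24 bp
  38–133 → 96 bp
  134–195 → 62 bp
Sorted largest to smallest: 96, 62, 24, 13 bp.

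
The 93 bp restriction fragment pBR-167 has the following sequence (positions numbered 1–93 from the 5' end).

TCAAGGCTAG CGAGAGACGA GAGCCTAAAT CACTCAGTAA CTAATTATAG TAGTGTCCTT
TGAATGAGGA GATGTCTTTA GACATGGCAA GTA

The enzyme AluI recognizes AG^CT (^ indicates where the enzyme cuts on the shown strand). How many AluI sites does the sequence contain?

0

No occurrence of AGCT is present in the sequence.
AluI does not cut: 0 sites.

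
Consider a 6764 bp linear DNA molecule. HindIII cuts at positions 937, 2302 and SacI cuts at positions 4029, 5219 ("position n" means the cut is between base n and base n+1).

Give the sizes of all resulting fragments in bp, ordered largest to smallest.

1727, 1545, 1365, 1190, 937 bp

Combined cut positions (sorted): 937, 2302, 4029, 5219.
Linear molecule, 4 cuts → 5 fragments:
  937 − 0 = 937 bp
  2302 − 937 = 1365 bp
  4029 − 2302 = 1727 bp
  5219 − 4029 = 1190 bp
  6764 − 5219 = 1545 bp
Sorted largest to smallest: 1727, 1545, 1365, 1190, 937 bp.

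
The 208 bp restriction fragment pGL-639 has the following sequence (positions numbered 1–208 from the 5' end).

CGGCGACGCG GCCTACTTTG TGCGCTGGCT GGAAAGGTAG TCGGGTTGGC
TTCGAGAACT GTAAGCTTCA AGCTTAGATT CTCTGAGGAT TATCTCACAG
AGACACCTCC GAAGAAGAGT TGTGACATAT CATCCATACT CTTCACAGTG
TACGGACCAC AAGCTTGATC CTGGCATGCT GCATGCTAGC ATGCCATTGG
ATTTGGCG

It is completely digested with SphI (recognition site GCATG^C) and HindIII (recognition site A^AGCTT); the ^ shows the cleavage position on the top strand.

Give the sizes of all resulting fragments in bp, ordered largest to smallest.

91, 63, 17, 15, 8, 7, 7 bp

SphI sites (GCATGC) start at positions 174, 181, 189.
SphI cuts after base 5 of each site (before the last base), so after positions 178, 185, 193.
HindIII sites (AAGCTT) start at positions 63, 70, 161.
HindIII cuts after the first base of each site, so after positions 63, 70, 161.
Combined cut positions: 63, 70, 161, 178, 185, 193.
Linear molecule, 6 cuts → 7 fragments:
  1–63 → 63 bp
  64–70 → 7 bp
  71–161 → 91 bp
  162–178 → 17 bp
  179–185 → 7 bp
  186–193 → 8 bp
  194–208 → 15 bp
Sorted largest to smallest: 91, 63, 17, 15, 8, 7, 7 bp.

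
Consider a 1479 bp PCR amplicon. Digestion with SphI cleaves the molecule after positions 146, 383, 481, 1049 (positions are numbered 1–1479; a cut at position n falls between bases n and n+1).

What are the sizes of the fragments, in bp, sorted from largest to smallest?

Linear molecule, 4 cuts → 5 fragments:
  146 − 0 = 146 bp
  383 − 146 = 237 bp
  481 − 383 = 98 bp
  1049 − 481 = 568 bp
  1479 − 1049 = 430 bp
Sorted largest to smallest: 568, 430, 237, 146, 98 bp.

568, 430, 237, 146, 98 bp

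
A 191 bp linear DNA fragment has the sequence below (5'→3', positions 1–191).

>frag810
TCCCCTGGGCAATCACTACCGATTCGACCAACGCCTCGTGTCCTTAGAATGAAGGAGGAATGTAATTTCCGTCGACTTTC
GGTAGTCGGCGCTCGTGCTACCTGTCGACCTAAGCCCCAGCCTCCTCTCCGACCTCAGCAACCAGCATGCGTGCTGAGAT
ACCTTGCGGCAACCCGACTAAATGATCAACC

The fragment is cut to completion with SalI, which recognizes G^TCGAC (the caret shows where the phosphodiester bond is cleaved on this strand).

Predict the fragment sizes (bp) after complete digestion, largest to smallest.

SalI sites (GTCGAC) start at positions 71, 104.
SalI cuts after the first base of each site, so after positions 71, 104.
Linear molecule, 2 cuts → 3 fragments:
  1–71 → 71 bp
  72–104 → 33 bp
  105–191 → 87 bp
Sorted largest to smallest: 87, 71, 33 bp.

87, 71, 33 bp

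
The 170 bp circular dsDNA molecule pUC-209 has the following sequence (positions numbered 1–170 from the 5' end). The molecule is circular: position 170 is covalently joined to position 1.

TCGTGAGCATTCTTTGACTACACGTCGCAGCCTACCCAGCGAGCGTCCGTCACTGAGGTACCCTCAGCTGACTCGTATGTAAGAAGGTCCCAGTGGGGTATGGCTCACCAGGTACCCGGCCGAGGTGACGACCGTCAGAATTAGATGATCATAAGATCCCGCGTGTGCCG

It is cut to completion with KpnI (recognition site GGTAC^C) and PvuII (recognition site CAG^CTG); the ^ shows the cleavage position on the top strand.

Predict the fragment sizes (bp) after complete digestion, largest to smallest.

KpnI sites (GGTACC) start at positions 57, 111.
KpnI cuts after base 5 of each site (before the last base), so after positions 61, 115.
The PvuII site (CAGCTG) starts at position 65.
PvuII cuts after base 3 of each site, so after position 67.
Combined cut positions: 61, 67, 115.
Circular molecule, 3 cuts → 3 fragments:
  62–67 → 6 bp
  68–115 → 48 bp
  116–170 then 1–61 → 55 + 61 = 116 bp
Sorted largest to smallest: 116, 48, 6 bp.

116, 48, 6 bp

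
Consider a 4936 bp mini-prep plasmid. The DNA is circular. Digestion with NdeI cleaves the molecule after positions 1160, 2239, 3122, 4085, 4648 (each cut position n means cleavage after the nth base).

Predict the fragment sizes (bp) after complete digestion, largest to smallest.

1448, 1079, 963, 883, 563 bp

Circular molecule, 5 cuts → 5 fragments:
  2239 − 1160 = 1079 bp
  3122 − 2239 = 883 bp
  4085 − 3122 = 963 bp
  4648 − 4085 = 563 bp
  wrap: 4936 − 4648 + 1160 = 1448 bp
Sorted largest to smallest: 1448, 1079, 963, 883, 563 bp.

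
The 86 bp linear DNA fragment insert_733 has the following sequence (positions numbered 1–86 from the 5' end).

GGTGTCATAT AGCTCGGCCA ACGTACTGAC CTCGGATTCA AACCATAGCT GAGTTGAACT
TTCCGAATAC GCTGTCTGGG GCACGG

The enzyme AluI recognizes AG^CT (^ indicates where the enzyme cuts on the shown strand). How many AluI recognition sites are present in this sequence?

2

AGCT occurs starting at positions 11, 47.
AluI cuts at 2 sites.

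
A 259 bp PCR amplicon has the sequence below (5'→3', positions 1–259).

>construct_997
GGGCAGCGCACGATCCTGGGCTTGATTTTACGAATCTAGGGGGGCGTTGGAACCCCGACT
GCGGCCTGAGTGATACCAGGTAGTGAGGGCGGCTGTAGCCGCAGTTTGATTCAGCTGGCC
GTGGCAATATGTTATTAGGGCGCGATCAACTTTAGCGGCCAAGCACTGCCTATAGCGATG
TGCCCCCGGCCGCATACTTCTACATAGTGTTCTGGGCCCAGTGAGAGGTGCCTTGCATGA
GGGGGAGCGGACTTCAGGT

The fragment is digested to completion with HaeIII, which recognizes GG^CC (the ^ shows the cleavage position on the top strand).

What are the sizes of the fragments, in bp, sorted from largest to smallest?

64, 54, 43, 40, 31, 27 bp

HaeIII sites (GGCC) start at positions 63, 117, 157, 188, 215.
HaeIII cuts after base 2 of each site, so after positions 64, 118, 158, 189, 216.
Linear molecule, 5 cuts → 6 fragments:
  1–64 → 64 bp
  65–118 → 54 bp
  119–158 → 40 bp
  159–189 → 31 bp
  190–216 → 27 bp
  217–259 → 43 bp
Sorted largest to smallest: 64, 54, 43, 40, 31, 27 bp.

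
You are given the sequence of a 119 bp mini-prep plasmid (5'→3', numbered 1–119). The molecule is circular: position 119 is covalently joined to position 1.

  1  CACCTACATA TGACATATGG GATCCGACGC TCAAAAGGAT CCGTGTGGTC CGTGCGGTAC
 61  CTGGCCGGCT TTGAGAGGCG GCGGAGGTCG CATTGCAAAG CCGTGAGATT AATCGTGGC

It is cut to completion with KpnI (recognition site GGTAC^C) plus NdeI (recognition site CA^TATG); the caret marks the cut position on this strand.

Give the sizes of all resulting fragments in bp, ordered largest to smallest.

The KpnI site (GGTACC) starts at position 56.
KpnI cuts after base 5 of each site (before the last base), so after position 60.
NdeI sites (CATATG) start at positions 7, 14.
NdeI cuts after base 2 of each site, so after positions 8, 15.
Combined cut positions: 8, 15, 60.
Circular molecule, 3 cuts → 3 fragments:
  9–15 → 7 bp
  16–60 → 45 bp
  61–119 then 1–8 → 59 + 8 = 67 bp
Sorted largest to smallest: 67, 45, 7 bp.

67, 45, 7 bp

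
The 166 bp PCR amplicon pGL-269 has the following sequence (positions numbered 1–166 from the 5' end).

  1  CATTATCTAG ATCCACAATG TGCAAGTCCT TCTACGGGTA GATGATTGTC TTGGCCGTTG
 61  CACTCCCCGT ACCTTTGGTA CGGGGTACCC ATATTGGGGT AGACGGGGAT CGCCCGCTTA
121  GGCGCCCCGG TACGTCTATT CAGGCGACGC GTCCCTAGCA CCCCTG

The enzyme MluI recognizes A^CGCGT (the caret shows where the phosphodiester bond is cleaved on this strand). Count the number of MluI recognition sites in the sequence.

1

ACGCGT occurs starting at position 147.
MluI cuts at 1 site.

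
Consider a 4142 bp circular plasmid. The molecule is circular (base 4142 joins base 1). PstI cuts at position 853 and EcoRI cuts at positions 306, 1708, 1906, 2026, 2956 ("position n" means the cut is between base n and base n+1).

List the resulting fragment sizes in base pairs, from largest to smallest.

Combined cut positions (sorted): 306, 853, 1708, 1906, 2026, 2956.
Circular molecule, 6 cuts → 6 fragments:
  853 − 306 = 547 bp
  1708 − 853 = 855 bp
  1906 − 1708 = 198 bp
  2026 − 1906 = 120 bp
  2956 − 2026 = 930 bp
  wrap: 4142 − 2956 + 306 = 1492 bp
Sorted largest to smallest: 1492, 930, 855, 547, 198, 120 bp.

1492, 930, 855, 547, 198, 120 bp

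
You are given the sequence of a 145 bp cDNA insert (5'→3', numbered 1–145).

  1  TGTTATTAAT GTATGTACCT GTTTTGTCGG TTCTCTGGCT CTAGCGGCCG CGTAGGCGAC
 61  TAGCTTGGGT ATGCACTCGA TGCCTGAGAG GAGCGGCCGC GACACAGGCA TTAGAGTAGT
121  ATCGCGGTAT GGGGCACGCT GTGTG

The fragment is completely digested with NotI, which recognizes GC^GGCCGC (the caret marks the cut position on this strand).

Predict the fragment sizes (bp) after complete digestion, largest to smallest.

51, 49, 45 bp

NotI sites (GCGGCCGC) start at positions 44, 93.
NotI cuts after base 2 of each site, so after positions 45, 94.
Linear molecule, 2 cuts → 3 fragments:
  1–45 → 45 bp
  46–94 → 49 bp
  95–145 → 51 bp
Sorted largest to smallest: 51, 49, 45 bp.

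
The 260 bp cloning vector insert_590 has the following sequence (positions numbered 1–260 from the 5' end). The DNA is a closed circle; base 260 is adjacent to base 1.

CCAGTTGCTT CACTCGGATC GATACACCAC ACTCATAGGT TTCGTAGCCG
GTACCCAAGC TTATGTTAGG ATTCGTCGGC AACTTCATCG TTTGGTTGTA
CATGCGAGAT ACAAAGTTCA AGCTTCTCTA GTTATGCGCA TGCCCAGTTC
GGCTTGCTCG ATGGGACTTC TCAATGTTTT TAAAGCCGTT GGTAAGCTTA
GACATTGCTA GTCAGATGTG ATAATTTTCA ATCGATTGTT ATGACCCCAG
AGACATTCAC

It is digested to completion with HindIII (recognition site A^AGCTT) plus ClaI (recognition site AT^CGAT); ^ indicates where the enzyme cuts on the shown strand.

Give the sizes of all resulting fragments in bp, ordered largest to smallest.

HindIII sites (AAGCTT) start at positions 57, 120, 194.
HindIII cuts after the first base of each site, so after positions 57, 120, 194.
ClaI sites (ATCGAT) start at positions 18, 231.
ClaI cuts after base 2 of each site, so after positions 19, 232.
Combined cut positions: 19, 57, 120, 194, 232.
Circular molecule, 5 cuts → 5 fragments:
  20–57 → 38 bp
  58–120 → 63 bp
  121–194 → 74 bp
  195–232 → 38 bp
  233–260 then 1–19 → 28 + 19 = 47 bp
Sorted largest to smallest: 74, 63, 47, 38, 38 bp.

74, 63, 47, 38, 38 bp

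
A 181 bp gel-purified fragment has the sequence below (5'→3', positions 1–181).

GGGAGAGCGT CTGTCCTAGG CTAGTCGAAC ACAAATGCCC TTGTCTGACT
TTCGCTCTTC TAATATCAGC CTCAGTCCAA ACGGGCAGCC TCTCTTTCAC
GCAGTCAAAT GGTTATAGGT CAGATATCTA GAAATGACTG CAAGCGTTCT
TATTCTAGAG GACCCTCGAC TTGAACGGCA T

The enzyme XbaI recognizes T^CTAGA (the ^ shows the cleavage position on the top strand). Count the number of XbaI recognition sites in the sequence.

2

TCTAGA occurs starting at positions 127, 154.
XbaI cuts at 2 sites.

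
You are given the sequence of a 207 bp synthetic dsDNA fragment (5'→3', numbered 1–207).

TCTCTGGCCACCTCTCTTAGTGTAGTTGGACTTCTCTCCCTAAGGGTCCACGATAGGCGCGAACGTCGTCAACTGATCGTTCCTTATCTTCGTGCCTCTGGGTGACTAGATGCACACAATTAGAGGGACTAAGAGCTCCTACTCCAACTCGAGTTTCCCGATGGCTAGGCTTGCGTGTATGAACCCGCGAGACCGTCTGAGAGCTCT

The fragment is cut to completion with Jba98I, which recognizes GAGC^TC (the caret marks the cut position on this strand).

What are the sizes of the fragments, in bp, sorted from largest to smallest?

136, 68, 3 bp

Jba98I sites (GAGCTC) start at positions 133, 201.
Jba98I cuts after base 4 of each site, so after positions 136, 204.
Linear molecule, 2 cuts → 3 fragments:
  1–136 → 136 bp
  137–204 → 68 bp
  205–207 → 3 bp
Sorted largest to smallest: 136, 68, 3 bp.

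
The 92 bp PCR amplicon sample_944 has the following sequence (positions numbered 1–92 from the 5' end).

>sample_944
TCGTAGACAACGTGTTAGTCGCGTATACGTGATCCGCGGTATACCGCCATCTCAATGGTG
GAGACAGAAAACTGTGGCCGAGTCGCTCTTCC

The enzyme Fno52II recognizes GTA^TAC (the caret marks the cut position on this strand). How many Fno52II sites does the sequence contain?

2

GTATAC occurs starting at positions 23, 39.
Fno52II cuts at 2 sites.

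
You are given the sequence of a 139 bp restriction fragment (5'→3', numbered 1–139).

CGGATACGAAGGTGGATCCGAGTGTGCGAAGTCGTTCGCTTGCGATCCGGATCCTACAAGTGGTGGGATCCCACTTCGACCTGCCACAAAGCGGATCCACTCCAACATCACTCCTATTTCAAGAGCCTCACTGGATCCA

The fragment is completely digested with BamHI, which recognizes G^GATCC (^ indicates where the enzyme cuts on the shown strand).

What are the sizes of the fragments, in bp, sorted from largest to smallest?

40, 35, 27, 17, 14, 6 bp

BamHI sites (GGATCC) start at positions 14, 49, 66, 93, 133.
BamHI cuts after the first base of each site, so after positions 14, 49, 66, 93, 133.
Linear molecule, 5 cuts → 6 fragments:
  1–14 → 14 bp
  15–49 → 35 bp
  50–66 → 17 bp
  67–93 → 27 bp
  94–133 → 40 bp
  134–139 → 6 bp
Sorted largest to smallest: 40, 35, 27, 17, 14, 6 bp.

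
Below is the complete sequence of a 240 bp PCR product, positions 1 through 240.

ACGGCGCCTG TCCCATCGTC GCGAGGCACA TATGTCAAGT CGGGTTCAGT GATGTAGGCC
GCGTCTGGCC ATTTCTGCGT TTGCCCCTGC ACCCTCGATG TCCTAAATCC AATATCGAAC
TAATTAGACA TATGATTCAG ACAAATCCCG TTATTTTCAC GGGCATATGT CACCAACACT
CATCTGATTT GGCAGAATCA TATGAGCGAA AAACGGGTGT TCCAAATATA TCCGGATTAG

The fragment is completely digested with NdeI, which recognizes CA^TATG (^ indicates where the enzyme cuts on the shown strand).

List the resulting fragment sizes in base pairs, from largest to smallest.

100, 40, 35, 35, 30 bp

NdeI sites (CATATG) start at positions 29, 129, 164, 199.
NdeI cuts after base 2 of each site, so after positions 30, 130, 165, 200.
Linear molecule, 4 cuts → 5 fragments:
  1–30 → 30 bp
  31–130 → 100 bp
  131–165 → 35 bp
  166–200 → 35 bp
  201–240 → 40 bp
Sorted largest to smallest: 100, 40, 35, 35, 30 bp.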